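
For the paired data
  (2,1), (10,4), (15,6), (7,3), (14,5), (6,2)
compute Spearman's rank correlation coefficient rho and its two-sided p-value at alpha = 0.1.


Step 1: Rank x and y separately (midranks; no ties here).
rank(x): 2->1, 10->4, 15->6, 7->3, 14->5, 6->2
rank(y): 1->1, 4->4, 6->6, 3->3, 5->5, 2->2
Step 2: d_i = R_x(i) - R_y(i); compute d_i^2.
  (1-1)^2=0, (4-4)^2=0, (6-6)^2=0, (3-3)^2=0, (5-5)^2=0, (2-2)^2=0
sum(d^2) = 0.
Step 3: rho = 1 - 6*0 / (6*(6^2 - 1)) = 1 - 0/210 = 1.000000.
Step 5: Two-sided p-value from the t-distribution with 4 df = 0.000000.
Step 6: alpha = 0.1. reject H0.

rho = 1.0000, p = 0.000000, reject H0 at alpha = 0.1.


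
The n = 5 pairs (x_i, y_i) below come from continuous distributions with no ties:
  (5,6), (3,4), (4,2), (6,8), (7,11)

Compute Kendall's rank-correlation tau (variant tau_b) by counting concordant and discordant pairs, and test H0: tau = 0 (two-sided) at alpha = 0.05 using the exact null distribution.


Step 1: Enumerate the 10 unordered pairs (i,j) with i<j and classify each by sign(x_j-x_i) * sign(y_j-y_i).
  (1,2):dx=-2,dy=-2->C; (1,3):dx=-1,dy=-4->C; (1,4):dx=+1,dy=+2->C; (1,5):dx=+2,dy=+5->C
  (2,3):dx=+1,dy=-2->D; (2,4):dx=+3,dy=+4->C; (2,5):dx=+4,dy=+7->C; (3,4):dx=+2,dy=+6->C
  (3,5):dx=+3,dy=+9->C; (4,5):dx=+1,dy=+3->C
Step 2: C = 9, D = 1, total pairs = 10.
Step 3: tau = (C - D)/(n(n-1)/2) = (9 - 1)/10 = 0.800000.
Step 4: Exact two-sided p-value (enumerate n! = 120 permutations of y under H0): p = 0.083333.
Step 5: alpha = 0.05. fail to reject H0.

tau_b = 0.8000 (C=9, D=1), p = 0.083333, fail to reject H0.


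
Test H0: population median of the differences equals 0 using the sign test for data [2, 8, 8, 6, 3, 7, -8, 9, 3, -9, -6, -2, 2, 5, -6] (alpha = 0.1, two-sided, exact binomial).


Step 1: Discard zero differences. Original n = 15; n_eff = number of nonzero differences = 15.
Nonzero differences (with sign): +2, +8, +8, +6, +3, +7, -8, +9, +3, -9, -6, -2, +2, +5, -6
Step 2: Count signs: positive = 10, negative = 5.
Step 3: Under H0: P(positive) = 0.5, so the number of positives S ~ Bin(15, 0.5).
Step 4: Two-sided exact p-value = sum of Bin(15,0.5) probabilities at or below the observed probability = 0.301758.
Step 5: alpha = 0.1. fail to reject H0.

n_eff = 15, pos = 10, neg = 5, p = 0.301758, fail to reject H0.


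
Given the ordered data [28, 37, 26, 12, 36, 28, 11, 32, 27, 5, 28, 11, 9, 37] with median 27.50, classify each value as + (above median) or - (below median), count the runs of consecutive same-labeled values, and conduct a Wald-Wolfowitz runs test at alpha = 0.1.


Step 1: Compute median = 27.50; label A = above, B = below.
Labels in order: AABBAABABBABBA  (n_A = 7, n_B = 7)
Step 2: Count runs R = 9.
Step 3: Under H0 (random ordering), E[R] = 2*n_A*n_B/(n_A+n_B) + 1 = 2*7*7/14 + 1 = 8.0000.
        Var[R] = 2*n_A*n_B*(2*n_A*n_B - n_A - n_B) / ((n_A+n_B)^2 * (n_A+n_B-1)) = 8232/2548 = 3.2308.
        SD[R] = 1.7974.
Step 4: Continuity-corrected z = (R - 0.5 - E[R]) / SD[R] = (9 - 0.5 - 8.0000) / 1.7974 = 0.2782.
Step 5: Two-sided p-value via normal approximation = 2*(1 - Phi(|z|)) = 0.780879.
Step 6: alpha = 0.1. fail to reject H0.

R = 9, z = 0.2782, p = 0.780879, fail to reject H0.


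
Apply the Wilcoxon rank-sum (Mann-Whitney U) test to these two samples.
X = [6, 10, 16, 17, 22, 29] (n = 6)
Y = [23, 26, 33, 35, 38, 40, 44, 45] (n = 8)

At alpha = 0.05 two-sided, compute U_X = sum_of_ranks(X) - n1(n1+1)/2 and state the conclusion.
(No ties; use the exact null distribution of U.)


Step 1: Combine and sort all 14 observations; assign midranks.
sorted (value, group): (6,X), (10,X), (16,X), (17,X), (22,X), (23,Y), (26,Y), (29,X), (33,Y), (35,Y), (38,Y), (40,Y), (44,Y), (45,Y)
ranks: 6->1, 10->2, 16->3, 17->4, 22->5, 23->6, 26->7, 29->8, 33->9, 35->10, 38->11, 40->12, 44->13, 45->14
Step 2: Rank sum for X: R1 = 1 + 2 + 3 + 4 + 5 + 8 = 23.
Step 3: U_X = R1 - n1(n1+1)/2 = 23 - 6*7/2 = 23 - 21 = 2.
       U_Y = n1*n2 - U_X = 48 - 2 = 46.
Step 4: No ties, so the exact null distribution of U (based on enumerating the C(14,6) = 3003 equally likely rank assignments) gives the two-sided p-value.
Step 5: p-value = 0.002664; compare to alpha = 0.05. reject H0.

U_X = 2, p = 0.002664, reject H0 at alpha = 0.05.


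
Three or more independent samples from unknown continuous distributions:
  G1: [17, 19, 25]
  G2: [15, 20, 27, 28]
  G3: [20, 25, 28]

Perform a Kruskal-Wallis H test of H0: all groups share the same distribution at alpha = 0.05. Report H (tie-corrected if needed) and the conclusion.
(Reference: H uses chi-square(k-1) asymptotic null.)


Step 1: Combine all N = 10 observations and assign midranks.
sorted (value, group, rank): (15,G2,1), (17,G1,2), (19,G1,3), (20,G2,4.5), (20,G3,4.5), (25,G1,6.5), (25,G3,6.5), (27,G2,8), (28,G2,9.5), (28,G3,9.5)
Step 2: Sum ranks within each group.
R_1 = 11.5 (n_1 = 3)
R_2 = 23 (n_2 = 4)
R_3 = 20.5 (n_3 = 3)
Step 3: H = 12/(N(N+1)) * sum(R_i^2/n_i) - 3(N+1)
     = 12/(10*11) * (11.5^2/3 + 23^2/4 + 20.5^2/3) - 3*11
     = 0.109091 * 316.417 - 33
     = 1.518182.
Step 4: Ties present; correction factor C = 1 - 18/(10^3 - 10) = 0.981818. Corrected H = 1.518182 / 0.981818 = 1.546296.
Step 5: Under H0, H ~ chi^2(2); p-value = 0.461558.
Step 6: alpha = 0.05. fail to reject H0.

H = 1.5463, df = 2, p = 0.461558, fail to reject H0.


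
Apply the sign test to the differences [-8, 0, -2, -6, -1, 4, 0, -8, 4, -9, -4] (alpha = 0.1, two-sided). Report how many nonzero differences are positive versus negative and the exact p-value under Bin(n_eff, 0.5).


Step 1: Discard zero differences. Original n = 11; n_eff = number of nonzero differences = 9.
Nonzero differences (with sign): -8, -2, -6, -1, +4, -8, +4, -9, -4
Step 2: Count signs: positive = 2, negative = 7.
Step 3: Under H0: P(positive) = 0.5, so the number of positives S ~ Bin(9, 0.5).
Step 4: Two-sided exact p-value = sum of Bin(9,0.5) probabilities at or below the observed probability = 0.179688.
Step 5: alpha = 0.1. fail to reject H0.

n_eff = 9, pos = 2, neg = 7, p = 0.179688, fail to reject H0.


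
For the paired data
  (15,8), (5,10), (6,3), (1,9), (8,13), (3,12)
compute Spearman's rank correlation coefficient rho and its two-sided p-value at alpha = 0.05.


Step 1: Rank x and y separately (midranks; no ties here).
rank(x): 15->6, 5->3, 6->4, 1->1, 8->5, 3->2
rank(y): 8->2, 10->4, 3->1, 9->3, 13->6, 12->5
Step 2: d_i = R_x(i) - R_y(i); compute d_i^2.
  (6-2)^2=16, (3-4)^2=1, (4-1)^2=9, (1-3)^2=4, (5-6)^2=1, (2-5)^2=9
sum(d^2) = 40.
Step 3: rho = 1 - 6*40 / (6*(6^2 - 1)) = 1 - 240/210 = -0.142857.
Step 4: Under H0, t = rho * sqrt((n-2)/(1-rho^2)) = -0.2887 ~ t(4).
Step 5: Two-sided p-value from the t-distribution with 4 df = 0.787172.
Step 6: alpha = 0.05. fail to reject H0.

rho = -0.1429, p = 0.787172, fail to reject H0 at alpha = 0.05.


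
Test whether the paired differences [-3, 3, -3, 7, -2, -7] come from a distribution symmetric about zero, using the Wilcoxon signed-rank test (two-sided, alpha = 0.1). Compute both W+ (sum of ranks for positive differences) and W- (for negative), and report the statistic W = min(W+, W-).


Step 1: Drop any zero differences (none here) and take |d_i|.
|d| = [3, 3, 3, 7, 2, 7]
Step 2: Midrank |d_i| (ties get averaged ranks).
ranks: |3|->3, |3|->3, |3|->3, |7|->5.5, |2|->1, |7|->5.5
Step 3: Attach original signs; sum ranks with positive sign and with negative sign.
W+ = 3 + 5.5 = 8.5
W- = 3 + 3 + 1 + 5.5 = 12.5
(Check: W+ + W- = 21 should equal n(n+1)/2 = 21.)
Step 4: Test statistic W = min(W+, W-) = 8.5.
Step 5: Ties in |d|, so use the tie-corrected normal approximation.
        E[W] = n(n+1)/4 = 6*7/4 = 10.5.
        Tie groups: |d|=3 (t=3), |d|=7 (t=2); sum(t^3 - t) = 30.
        Var[W] = n(n+1)(2n+1)/24 - sum(t^3-t)/48 = 546/24 - 30/48 = 22.125.
        z = (W - E[W]) / sqrt(Var[W]) = (8.5 - 10.5) / 4.7037 = -0.4252.
        Two-sided p = 2*Phi(z) = 0.670694.
Step 6: alpha = 0.1. fail to reject H0.

W+ = 8.5, W- = 12.5, W = min = 8.5, p = 0.670694, fail to reject H0.


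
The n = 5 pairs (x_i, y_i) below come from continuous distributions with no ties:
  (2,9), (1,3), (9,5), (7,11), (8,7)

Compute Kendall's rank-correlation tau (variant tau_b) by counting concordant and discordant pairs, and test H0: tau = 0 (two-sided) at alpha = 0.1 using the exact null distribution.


Step 1: Enumerate the 10 unordered pairs (i,j) with i<j and classify each by sign(x_j-x_i) * sign(y_j-y_i).
  (1,2):dx=-1,dy=-6->C; (1,3):dx=+7,dy=-4->D; (1,4):dx=+5,dy=+2->C; (1,5):dx=+6,dy=-2->D
  (2,3):dx=+8,dy=+2->C; (2,4):dx=+6,dy=+8->C; (2,5):dx=+7,dy=+4->C; (3,4):dx=-2,dy=+6->D
  (3,5):dx=-1,dy=+2->D; (4,5):dx=+1,dy=-4->D
Step 2: C = 5, D = 5, total pairs = 10.
Step 3: tau = (C - D)/(n(n-1)/2) = (5 - 5)/10 = 0.000000.
Step 4: Exact two-sided p-value (enumerate n! = 120 permutations of y under H0): p = 1.000000.
Step 5: alpha = 0.1. fail to reject H0.

tau_b = 0.0000 (C=5, D=5), p = 1.000000, fail to reject H0.


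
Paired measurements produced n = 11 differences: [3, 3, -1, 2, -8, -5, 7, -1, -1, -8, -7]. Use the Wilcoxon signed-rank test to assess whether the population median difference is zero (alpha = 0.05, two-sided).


Step 1: Drop any zero differences (none here) and take |d_i|.
|d| = [3, 3, 1, 2, 8, 5, 7, 1, 1, 8, 7]
Step 2: Midrank |d_i| (ties get averaged ranks).
ranks: |3|->5.5, |3|->5.5, |1|->2, |2|->4, |8|->10.5, |5|->7, |7|->8.5, |1|->2, |1|->2, |8|->10.5, |7|->8.5
Step 3: Attach original signs; sum ranks with positive sign and with negative sign.
W+ = 5.5 + 5.5 + 4 + 8.5 = 23.5
W- = 2 + 10.5 + 7 + 2 + 2 + 10.5 + 8.5 = 42.5
(Check: W+ + W- = 66 should equal n(n+1)/2 = 66.)
Step 4: Test statistic W = min(W+, W-) = 23.5.
Step 5: Ties in |d|, so use the tie-corrected normal approximation.
        E[W] = n(n+1)/4 = 11*12/4 = 33.
        Tie groups: |d|=1 (t=3), |d|=3 (t=2), |d|=7 (t=2), |d|=8 (t=2); sum(t^3 - t) = 42.
        Var[W] = n(n+1)(2n+1)/24 - sum(t^3-t)/48 = 3036/24 - 42/48 = 125.625.
        z = (W - E[W]) / sqrt(Var[W]) = (23.5 - 33) / 11.2083 = -0.8476.
        Two-sided p = 2*Phi(z) = 0.396667.
Step 6: alpha = 0.05. fail to reject H0.

W+ = 23.5, W- = 42.5, W = min = 23.5, p = 0.396667, fail to reject H0.


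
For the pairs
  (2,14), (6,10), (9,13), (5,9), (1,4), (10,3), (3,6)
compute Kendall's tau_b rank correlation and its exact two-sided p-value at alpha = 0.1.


Step 1: Enumerate the 21 unordered pairs (i,j) with i<j and classify each by sign(x_j-x_i) * sign(y_j-y_i).
  (1,2):dx=+4,dy=-4->D; (1,3):dx=+7,dy=-1->D; (1,4):dx=+3,dy=-5->D; (1,5):dx=-1,dy=-10->C
  (1,6):dx=+8,dy=-11->D; (1,7):dx=+1,dy=-8->D; (2,3):dx=+3,dy=+3->C; (2,4):dx=-1,dy=-1->C
  (2,5):dx=-5,dy=-6->C; (2,6):dx=+4,dy=-7->D; (2,7):dx=-3,dy=-4->C; (3,4):dx=-4,dy=-4->C
  (3,5):dx=-8,dy=-9->C; (3,6):dx=+1,dy=-10->D; (3,7):dx=-6,dy=-7->C; (4,5):dx=-4,dy=-5->C
  (4,6):dx=+5,dy=-6->D; (4,7):dx=-2,dy=-3->C; (5,6):dx=+9,dy=-1->D; (5,7):dx=+2,dy=+2->C
  (6,7):dx=-7,dy=+3->D
Step 2: C = 11, D = 10, total pairs = 21.
Step 3: tau = (C - D)/(n(n-1)/2) = (11 - 10)/21 = 0.047619.
Step 4: Exact two-sided p-value (enumerate n! = 5040 permutations of y under H0): p = 1.000000.
Step 5: alpha = 0.1. fail to reject H0.

tau_b = 0.0476 (C=11, D=10), p = 1.000000, fail to reject H0.


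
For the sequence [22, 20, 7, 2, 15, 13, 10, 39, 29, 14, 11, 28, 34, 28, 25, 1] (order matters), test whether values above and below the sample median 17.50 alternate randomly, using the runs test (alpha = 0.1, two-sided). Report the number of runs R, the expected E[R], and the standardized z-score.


Step 1: Compute median = 17.50; label A = above, B = below.
Labels in order: AABBBBBAABBAAAAB  (n_A = 8, n_B = 8)
Step 2: Count runs R = 6.
Step 3: Under H0 (random ordering), E[R] = 2*n_A*n_B/(n_A+n_B) + 1 = 2*8*8/16 + 1 = 9.0000.
        Var[R] = 2*n_A*n_B*(2*n_A*n_B - n_A - n_B) / ((n_A+n_B)^2 * (n_A+n_B-1)) = 14336/3840 = 3.7333.
        SD[R] = 1.9322.
Step 4: Continuity-corrected z = (R + 0.5 - E[R]) / SD[R] = (6 + 0.5 - 9.0000) / 1.9322 = -1.2939.
Step 5: Two-sided p-value via normal approximation = 2*(1 - Phi(|z|)) = 0.195709.
Step 6: alpha = 0.1. fail to reject H0.

R = 6, z = -1.2939, p = 0.195709, fail to reject H0.


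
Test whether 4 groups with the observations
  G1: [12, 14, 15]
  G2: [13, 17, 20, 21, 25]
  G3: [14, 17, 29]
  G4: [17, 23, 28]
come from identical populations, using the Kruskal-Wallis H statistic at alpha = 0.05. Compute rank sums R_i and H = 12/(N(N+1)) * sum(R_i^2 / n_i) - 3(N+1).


Step 1: Combine all N = 14 observations and assign midranks.
sorted (value, group, rank): (12,G1,1), (13,G2,2), (14,G1,3.5), (14,G3,3.5), (15,G1,5), (17,G2,7), (17,G3,7), (17,G4,7), (20,G2,9), (21,G2,10), (23,G4,11), (25,G2,12), (28,G4,13), (29,G3,14)
Step 2: Sum ranks within each group.
R_1 = 9.5 (n_1 = 3)
R_2 = 40 (n_2 = 5)
R_3 = 24.5 (n_3 = 3)
R_4 = 31 (n_4 = 3)
Step 3: H = 12/(N(N+1)) * sum(R_i^2/n_i) - 3(N+1)
     = 12/(14*15) * (9.5^2/3 + 40^2/5 + 24.5^2/3 + 31^2/3) - 3*15
     = 0.057143 * 870.5 - 45
     = 4.742857.
Step 4: Ties present; correction factor C = 1 - 30/(14^3 - 14) = 0.989011. Corrected H = 4.742857 / 0.989011 = 4.795556.
Step 5: Under H0, H ~ chi^2(3); p-value = 0.187394.
Step 6: alpha = 0.05. fail to reject H0.

H = 4.7956, df = 3, p = 0.187394, fail to reject H0.


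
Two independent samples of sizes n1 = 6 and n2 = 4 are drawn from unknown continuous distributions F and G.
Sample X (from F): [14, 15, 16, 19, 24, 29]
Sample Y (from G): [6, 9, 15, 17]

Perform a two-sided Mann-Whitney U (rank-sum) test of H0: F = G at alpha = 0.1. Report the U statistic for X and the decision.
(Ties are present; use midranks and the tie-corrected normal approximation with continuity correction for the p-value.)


Step 1: Combine and sort all 10 observations; assign midranks.
sorted (value, group): (6,Y), (9,Y), (14,X), (15,X), (15,Y), (16,X), (17,Y), (19,X), (24,X), (29,X)
ranks: 6->1, 9->2, 14->3, 15->4.5, 15->4.5, 16->6, 17->7, 19->8, 24->9, 29->10
Step 2: Rank sum for X: R1 = 3 + 4.5 + 6 + 8 + 9 + 10 = 40.5.
Step 3: U_X = R1 - n1(n1+1)/2 = 40.5 - 6*7/2 = 40.5 - 21 = 19.5.
       U_Y = n1*n2 - U_X = 24 - 19.5 = 4.5.
Step 4: Ties are present, so use the tie-corrected normal approximation (with continuity correction) for the p-value.
Step 5: p-value = 0.134407; compare to alpha = 0.1. fail to reject H0.

U_X = 19.5, p = 0.134407, fail to reject H0 at alpha = 0.1.


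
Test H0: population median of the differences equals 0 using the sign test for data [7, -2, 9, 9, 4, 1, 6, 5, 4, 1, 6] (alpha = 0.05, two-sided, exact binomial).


Step 1: Discard zero differences. Original n = 11; n_eff = number of nonzero differences = 11.
Nonzero differences (with sign): +7, -2, +9, +9, +4, +1, +6, +5, +4, +1, +6
Step 2: Count signs: positive = 10, negative = 1.
Step 3: Under H0: P(positive) = 0.5, so the number of positives S ~ Bin(11, 0.5).
Step 4: Two-sided exact p-value = sum of Bin(11,0.5) probabilities at or below the observed probability = 0.011719.
Step 5: alpha = 0.05. reject H0.

n_eff = 11, pos = 10, neg = 1, p = 0.011719, reject H0.


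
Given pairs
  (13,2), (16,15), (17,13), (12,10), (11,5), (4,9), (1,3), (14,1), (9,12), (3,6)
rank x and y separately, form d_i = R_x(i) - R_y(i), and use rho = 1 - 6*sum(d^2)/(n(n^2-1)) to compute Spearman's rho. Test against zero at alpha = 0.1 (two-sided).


Step 1: Rank x and y separately (midranks; no ties here).
rank(x): 13->7, 16->9, 17->10, 12->6, 11->5, 4->3, 1->1, 14->8, 9->4, 3->2
rank(y): 2->2, 15->10, 13->9, 10->7, 5->4, 9->6, 3->3, 1->1, 12->8, 6->5
Step 2: d_i = R_x(i) - R_y(i); compute d_i^2.
  (7-2)^2=25, (9-10)^2=1, (10-9)^2=1, (6-7)^2=1, (5-4)^2=1, (3-6)^2=9, (1-3)^2=4, (8-1)^2=49, (4-8)^2=16, (2-5)^2=9
sum(d^2) = 116.
Step 3: rho = 1 - 6*116 / (10*(10^2 - 1)) = 1 - 696/990 = 0.296970.
Step 4: Under H0, t = rho * sqrt((n-2)/(1-rho^2)) = 0.8796 ~ t(8).
Step 5: Two-sided p-value from the t-distribution with 8 df = 0.404702.
Step 6: alpha = 0.1. fail to reject H0.

rho = 0.2970, p = 0.404702, fail to reject H0 at alpha = 0.1.


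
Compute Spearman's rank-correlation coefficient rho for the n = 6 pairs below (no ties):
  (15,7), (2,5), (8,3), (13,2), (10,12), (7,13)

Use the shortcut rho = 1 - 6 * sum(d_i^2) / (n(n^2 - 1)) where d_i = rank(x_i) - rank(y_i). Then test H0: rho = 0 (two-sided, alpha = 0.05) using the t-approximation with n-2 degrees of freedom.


Step 1: Rank x and y separately (midranks; no ties here).
rank(x): 15->6, 2->1, 8->3, 13->5, 10->4, 7->2
rank(y): 7->4, 5->3, 3->2, 2->1, 12->5, 13->6
Step 2: d_i = R_x(i) - R_y(i); compute d_i^2.
  (6-4)^2=4, (1-3)^2=4, (3-2)^2=1, (5-1)^2=16, (4-5)^2=1, (2-6)^2=16
sum(d^2) = 42.
Step 3: rho = 1 - 6*42 / (6*(6^2 - 1)) = 1 - 252/210 = -0.200000.
Step 4: Under H0, t = rho * sqrt((n-2)/(1-rho^2)) = -0.4082 ~ t(4).
Step 5: Two-sided p-value from the t-distribution with 4 df = 0.704000.
Step 6: alpha = 0.05. fail to reject H0.

rho = -0.2000, p = 0.704000, fail to reject H0 at alpha = 0.05.


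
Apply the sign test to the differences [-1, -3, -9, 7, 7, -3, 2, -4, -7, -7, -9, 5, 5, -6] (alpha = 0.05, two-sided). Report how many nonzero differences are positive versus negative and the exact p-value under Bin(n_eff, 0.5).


Step 1: Discard zero differences. Original n = 14; n_eff = number of nonzero differences = 14.
Nonzero differences (with sign): -1, -3, -9, +7, +7, -3, +2, -4, -7, -7, -9, +5, +5, -6
Step 2: Count signs: positive = 5, negative = 9.
Step 3: Under H0: P(positive) = 0.5, so the number of positives S ~ Bin(14, 0.5).
Step 4: Two-sided exact p-value = sum of Bin(14,0.5) probabilities at or below the observed probability = 0.423950.
Step 5: alpha = 0.05. fail to reject H0.

n_eff = 14, pos = 5, neg = 9, p = 0.423950, fail to reject H0.


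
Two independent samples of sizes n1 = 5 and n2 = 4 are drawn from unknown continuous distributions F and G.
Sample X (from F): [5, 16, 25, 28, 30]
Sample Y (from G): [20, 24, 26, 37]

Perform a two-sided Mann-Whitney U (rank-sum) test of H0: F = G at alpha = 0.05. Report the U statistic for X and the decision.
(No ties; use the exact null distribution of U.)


Step 1: Combine and sort all 9 observations; assign midranks.
sorted (value, group): (5,X), (16,X), (20,Y), (24,Y), (25,X), (26,Y), (28,X), (30,X), (37,Y)
ranks: 5->1, 16->2, 20->3, 24->4, 25->5, 26->6, 28->7, 30->8, 37->9
Step 2: Rank sum for X: R1 = 1 + 2 + 5 + 7 + 8 = 23.
Step 3: U_X = R1 - n1(n1+1)/2 = 23 - 5*6/2 = 23 - 15 = 8.
       U_Y = n1*n2 - U_X = 20 - 8 = 12.
Step 4: No ties, so the exact null distribution of U (based on enumerating the C(9,5) = 126 equally likely rank assignments) gives the two-sided p-value.
Step 5: p-value = 0.730159; compare to alpha = 0.05. fail to reject H0.

U_X = 8, p = 0.730159, fail to reject H0 at alpha = 0.05.


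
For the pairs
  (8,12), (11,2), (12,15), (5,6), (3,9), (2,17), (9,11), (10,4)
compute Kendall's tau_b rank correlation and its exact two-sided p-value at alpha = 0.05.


Step 1: Enumerate the 28 unordered pairs (i,j) with i<j and classify each by sign(x_j-x_i) * sign(y_j-y_i).
  (1,2):dx=+3,dy=-10->D; (1,3):dx=+4,dy=+3->C; (1,4):dx=-3,dy=-6->C; (1,5):dx=-5,dy=-3->C
  (1,6):dx=-6,dy=+5->D; (1,7):dx=+1,dy=-1->D; (1,8):dx=+2,dy=-8->D; (2,3):dx=+1,dy=+13->C
  (2,4):dx=-6,dy=+4->D; (2,5):dx=-8,dy=+7->D; (2,6):dx=-9,dy=+15->D; (2,7):dx=-2,dy=+9->D
  (2,8):dx=-1,dy=+2->D; (3,4):dx=-7,dy=-9->C; (3,5):dx=-9,dy=-6->C; (3,6):dx=-10,dy=+2->D
  (3,7):dx=-3,dy=-4->C; (3,8):dx=-2,dy=-11->C; (4,5):dx=-2,dy=+3->D; (4,6):dx=-3,dy=+11->D
  (4,7):dx=+4,dy=+5->C; (4,8):dx=+5,dy=-2->D; (5,6):dx=-1,dy=+8->D; (5,7):dx=+6,dy=+2->C
  (5,8):dx=+7,dy=-5->D; (6,7):dx=+7,dy=-6->D; (6,8):dx=+8,dy=-13->D; (7,8):dx=+1,dy=-7->D
Step 2: C = 10, D = 18, total pairs = 28.
Step 3: tau = (C - D)/(n(n-1)/2) = (10 - 18)/28 = -0.285714.
Step 4: Exact two-sided p-value (enumerate n! = 40320 permutations of y under H0): p = 0.398760.
Step 5: alpha = 0.05. fail to reject H0.

tau_b = -0.2857 (C=10, D=18), p = 0.398760, fail to reject H0.


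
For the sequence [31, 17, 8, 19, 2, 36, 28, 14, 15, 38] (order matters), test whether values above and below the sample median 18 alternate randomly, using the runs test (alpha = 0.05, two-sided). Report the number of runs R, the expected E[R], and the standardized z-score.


Step 1: Compute median = 18; label A = above, B = below.
Labels in order: ABBABAABBA  (n_A = 5, n_B = 5)
Step 2: Count runs R = 7.
Step 3: Under H0 (random ordering), E[R] = 2*n_A*n_B/(n_A+n_B) + 1 = 2*5*5/10 + 1 = 6.0000.
        Var[R] = 2*n_A*n_B*(2*n_A*n_B - n_A - n_B) / ((n_A+n_B)^2 * (n_A+n_B-1)) = 2000/900 = 2.2222.
        SD[R] = 1.4907.
Step 4: Continuity-corrected z = (R - 0.5 - E[R]) / SD[R] = (7 - 0.5 - 6.0000) / 1.4907 = 0.3354.
Step 5: Two-sided p-value via normal approximation = 2*(1 - Phi(|z|)) = 0.737316.
Step 6: alpha = 0.05. fail to reject H0.

R = 7, z = 0.3354, p = 0.737316, fail to reject H0.


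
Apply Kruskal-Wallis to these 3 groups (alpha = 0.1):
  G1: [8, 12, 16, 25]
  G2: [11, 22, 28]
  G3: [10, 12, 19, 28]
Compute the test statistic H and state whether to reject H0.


Step 1: Combine all N = 11 observations and assign midranks.
sorted (value, group, rank): (8,G1,1), (10,G3,2), (11,G2,3), (12,G1,4.5), (12,G3,4.5), (16,G1,6), (19,G3,7), (22,G2,8), (25,G1,9), (28,G2,10.5), (28,G3,10.5)
Step 2: Sum ranks within each group.
R_1 = 20.5 (n_1 = 4)
R_2 = 21.5 (n_2 = 3)
R_3 = 24 (n_3 = 4)
Step 3: H = 12/(N(N+1)) * sum(R_i^2/n_i) - 3(N+1)
     = 12/(11*12) * (20.5^2/4 + 21.5^2/3 + 24^2/4) - 3*12
     = 0.090909 * 403.146 - 36
     = 0.649621.
Step 4: Ties present; correction factor C = 1 - 12/(11^3 - 11) = 0.990909. Corrected H = 0.649621 / 0.990909 = 0.655581.
Step 5: Under H0, H ~ chi^2(2); p-value = 0.720514.
Step 6: alpha = 0.1. fail to reject H0.

H = 0.6556, df = 2, p = 0.720514, fail to reject H0.


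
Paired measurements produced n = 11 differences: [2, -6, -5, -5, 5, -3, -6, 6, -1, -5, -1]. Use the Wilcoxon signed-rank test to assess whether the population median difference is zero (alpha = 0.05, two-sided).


Step 1: Drop any zero differences (none here) and take |d_i|.
|d| = [2, 6, 5, 5, 5, 3, 6, 6, 1, 5, 1]
Step 2: Midrank |d_i| (ties get averaged ranks).
ranks: |2|->3, |6|->10, |5|->6.5, |5|->6.5, |5|->6.5, |3|->4, |6|->10, |6|->10, |1|->1.5, |5|->6.5, |1|->1.5
Step 3: Attach original signs; sum ranks with positive sign and with negative sign.
W+ = 3 + 6.5 + 10 = 19.5
W- = 10 + 6.5 + 6.5 + 4 + 10 + 1.5 + 6.5 + 1.5 = 46.5
(Check: W+ + W- = 66 should equal n(n+1)/2 = 66.)
Step 4: Test statistic W = min(W+, W-) = 19.5.
Step 5: Ties in |d|, so use the tie-corrected normal approximation.
        E[W] = n(n+1)/4 = 11*12/4 = 33.
        Tie groups: |d|=1 (t=2), |d|=5 (t=4), |d|=6 (t=3); sum(t^3 - t) = 90.
        Var[W] = n(n+1)(2n+1)/24 - sum(t^3-t)/48 = 3036/24 - 90/48 = 124.625.
        z = (W - E[W]) / sqrt(Var[W]) = (19.5 - 33) / 11.1636 = -1.2093.
        Two-sided p = 2*Phi(z) = 0.226551.
Step 6: alpha = 0.05. fail to reject H0.

W+ = 19.5, W- = 46.5, W = min = 19.5, p = 0.226551, fail to reject H0.


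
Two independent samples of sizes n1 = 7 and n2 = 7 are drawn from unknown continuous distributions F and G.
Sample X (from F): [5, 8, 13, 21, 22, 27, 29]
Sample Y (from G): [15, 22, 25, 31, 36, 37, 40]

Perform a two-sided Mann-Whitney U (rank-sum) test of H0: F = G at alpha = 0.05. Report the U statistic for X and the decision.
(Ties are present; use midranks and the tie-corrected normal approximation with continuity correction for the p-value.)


Step 1: Combine and sort all 14 observations; assign midranks.
sorted (value, group): (5,X), (8,X), (13,X), (15,Y), (21,X), (22,X), (22,Y), (25,Y), (27,X), (29,X), (31,Y), (36,Y), (37,Y), (40,Y)
ranks: 5->1, 8->2, 13->3, 15->4, 21->5, 22->6.5, 22->6.5, 25->8, 27->9, 29->10, 31->11, 36->12, 37->13, 40->14
Step 2: Rank sum for X: R1 = 1 + 2 + 3 + 5 + 6.5 + 9 + 10 = 36.5.
Step 3: U_X = R1 - n1(n1+1)/2 = 36.5 - 7*8/2 = 36.5 - 28 = 8.5.
       U_Y = n1*n2 - U_X = 49 - 8.5 = 40.5.
Step 4: Ties are present, so use the tie-corrected normal approximation (with continuity correction) for the p-value.
Step 5: p-value = 0.047401; compare to alpha = 0.05. reject H0.

U_X = 8.5, p = 0.047401, reject H0 at alpha = 0.05.


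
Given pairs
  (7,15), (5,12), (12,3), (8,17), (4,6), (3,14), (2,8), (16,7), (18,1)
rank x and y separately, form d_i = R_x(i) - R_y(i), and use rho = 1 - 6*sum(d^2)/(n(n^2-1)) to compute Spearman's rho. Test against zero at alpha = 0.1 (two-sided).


Step 1: Rank x and y separately (midranks; no ties here).
rank(x): 7->5, 5->4, 12->7, 8->6, 4->3, 3->2, 2->1, 16->8, 18->9
rank(y): 15->8, 12->6, 3->2, 17->9, 6->3, 14->7, 8->5, 7->4, 1->1
Step 2: d_i = R_x(i) - R_y(i); compute d_i^2.
  (5-8)^2=9, (4-6)^2=4, (7-2)^2=25, (6-9)^2=9, (3-3)^2=0, (2-7)^2=25, (1-5)^2=16, (8-4)^2=16, (9-1)^2=64
sum(d^2) = 168.
Step 3: rho = 1 - 6*168 / (9*(9^2 - 1)) = 1 - 1008/720 = -0.400000.
Step 4: Under H0, t = rho * sqrt((n-2)/(1-rho^2)) = -1.1547 ~ t(7).
Step 5: Two-sided p-value from the t-distribution with 7 df = 0.286105.
Step 6: alpha = 0.1. fail to reject H0.

rho = -0.4000, p = 0.286105, fail to reject H0 at alpha = 0.1.


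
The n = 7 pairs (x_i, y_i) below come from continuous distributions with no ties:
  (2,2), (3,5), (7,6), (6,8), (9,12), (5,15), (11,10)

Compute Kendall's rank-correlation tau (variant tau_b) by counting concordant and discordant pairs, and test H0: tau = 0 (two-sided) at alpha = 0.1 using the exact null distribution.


Step 1: Enumerate the 21 unordered pairs (i,j) with i<j and classify each by sign(x_j-x_i) * sign(y_j-y_i).
  (1,2):dx=+1,dy=+3->C; (1,3):dx=+5,dy=+4->C; (1,4):dx=+4,dy=+6->C; (1,5):dx=+7,dy=+10->C
  (1,6):dx=+3,dy=+13->C; (1,7):dx=+9,dy=+8->C; (2,3):dx=+4,dy=+1->C; (2,4):dx=+3,dy=+3->C
  (2,5):dx=+6,dy=+7->C; (2,6):dx=+2,dy=+10->C; (2,7):dx=+8,dy=+5->C; (3,4):dx=-1,dy=+2->D
  (3,5):dx=+2,dy=+6->C; (3,6):dx=-2,dy=+9->D; (3,7):dx=+4,dy=+4->C; (4,5):dx=+3,dy=+4->C
  (4,6):dx=-1,dy=+7->D; (4,7):dx=+5,dy=+2->C; (5,6):dx=-4,dy=+3->D; (5,7):dx=+2,dy=-2->D
  (6,7):dx=+6,dy=-5->D
Step 2: C = 15, D = 6, total pairs = 21.
Step 3: tau = (C - D)/(n(n-1)/2) = (15 - 6)/21 = 0.428571.
Step 4: Exact two-sided p-value (enumerate n! = 5040 permutations of y under H0): p = 0.238889.
Step 5: alpha = 0.1. fail to reject H0.

tau_b = 0.4286 (C=15, D=6), p = 0.238889, fail to reject H0.


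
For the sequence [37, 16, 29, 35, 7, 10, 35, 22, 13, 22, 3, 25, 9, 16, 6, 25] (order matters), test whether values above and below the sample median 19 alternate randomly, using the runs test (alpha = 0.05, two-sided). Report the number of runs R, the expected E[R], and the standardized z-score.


Step 1: Compute median = 19; label A = above, B = below.
Labels in order: ABAABBAABABABBBA  (n_A = 8, n_B = 8)
Step 2: Count runs R = 11.
Step 3: Under H0 (random ordering), E[R] = 2*n_A*n_B/(n_A+n_B) + 1 = 2*8*8/16 + 1 = 9.0000.
        Var[R] = 2*n_A*n_B*(2*n_A*n_B - n_A - n_B) / ((n_A+n_B)^2 * (n_A+n_B-1)) = 14336/3840 = 3.7333.
        SD[R] = 1.9322.
Step 4: Continuity-corrected z = (R - 0.5 - E[R]) / SD[R] = (11 - 0.5 - 9.0000) / 1.9322 = 0.7763.
Step 5: Two-sided p-value via normal approximation = 2*(1 - Phi(|z|)) = 0.437558.
Step 6: alpha = 0.05. fail to reject H0.

R = 11, z = 0.7763, p = 0.437558, fail to reject H0.


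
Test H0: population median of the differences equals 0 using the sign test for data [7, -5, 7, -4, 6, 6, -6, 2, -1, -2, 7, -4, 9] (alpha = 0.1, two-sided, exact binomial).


Step 1: Discard zero differences. Original n = 13; n_eff = number of nonzero differences = 13.
Nonzero differences (with sign): +7, -5, +7, -4, +6, +6, -6, +2, -1, -2, +7, -4, +9
Step 2: Count signs: positive = 7, negative = 6.
Step 3: Under H0: P(positive) = 0.5, so the number of positives S ~ Bin(13, 0.5).
Step 4: Two-sided exact p-value = sum of Bin(13,0.5) probabilities at or below the observed probability = 1.000000.
Step 5: alpha = 0.1. fail to reject H0.

n_eff = 13, pos = 7, neg = 6, p = 1.000000, fail to reject H0.


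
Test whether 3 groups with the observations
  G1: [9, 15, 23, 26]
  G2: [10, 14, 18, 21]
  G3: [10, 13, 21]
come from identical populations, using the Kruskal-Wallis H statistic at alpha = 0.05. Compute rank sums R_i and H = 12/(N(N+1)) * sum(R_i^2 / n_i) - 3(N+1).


Step 1: Combine all N = 11 observations and assign midranks.
sorted (value, group, rank): (9,G1,1), (10,G2,2.5), (10,G3,2.5), (13,G3,4), (14,G2,5), (15,G1,6), (18,G2,7), (21,G2,8.5), (21,G3,8.5), (23,G1,10), (26,G1,11)
Step 2: Sum ranks within each group.
R_1 = 28 (n_1 = 4)
R_2 = 23 (n_2 = 4)
R_3 = 15 (n_3 = 3)
Step 3: H = 12/(N(N+1)) * sum(R_i^2/n_i) - 3(N+1)
     = 12/(11*12) * (28^2/4 + 23^2/4 + 15^2/3) - 3*12
     = 0.090909 * 403.25 - 36
     = 0.659091.
Step 4: Ties present; correction factor C = 1 - 12/(11^3 - 11) = 0.990909. Corrected H = 0.659091 / 0.990909 = 0.665138.
Step 5: Under H0, H ~ chi^2(2); p-value = 0.717079.
Step 6: alpha = 0.05. fail to reject H0.

H = 0.6651, df = 2, p = 0.717079, fail to reject H0.


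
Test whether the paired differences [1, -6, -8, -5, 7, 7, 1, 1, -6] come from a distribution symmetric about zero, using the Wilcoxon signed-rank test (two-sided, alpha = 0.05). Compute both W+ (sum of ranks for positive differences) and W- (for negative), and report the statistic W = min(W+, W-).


Step 1: Drop any zero differences (none here) and take |d_i|.
|d| = [1, 6, 8, 5, 7, 7, 1, 1, 6]
Step 2: Midrank |d_i| (ties get averaged ranks).
ranks: |1|->2, |6|->5.5, |8|->9, |5|->4, |7|->7.5, |7|->7.5, |1|->2, |1|->2, |6|->5.5
Step 3: Attach original signs; sum ranks with positive sign and with negative sign.
W+ = 2 + 7.5 + 7.5 + 2 + 2 = 21
W- = 5.5 + 9 + 4 + 5.5 = 24
(Check: W+ + W- = 45 should equal n(n+1)/2 = 45.)
Step 4: Test statistic W = min(W+, W-) = 21.
Step 5: Ties in |d|, so use the tie-corrected normal approximation.
        E[W] = n(n+1)/4 = 9*10/4 = 22.5.
        Tie groups: |d|=1 (t=3), |d|=6 (t=2), |d|=7 (t=2); sum(t^3 - t) = 36.
        Var[W] = n(n+1)(2n+1)/24 - sum(t^3-t)/48 = 1710/24 - 36/48 = 70.5.
        z = (W - E[W]) / sqrt(Var[W]) = (21 - 22.5) / 8.3964 = -0.1786.
        Two-sided p = 2*Phi(z) = 0.858215.
Step 6: alpha = 0.05. fail to reject H0.

W+ = 21, W- = 24, W = min = 21, p = 0.858215, fail to reject H0.


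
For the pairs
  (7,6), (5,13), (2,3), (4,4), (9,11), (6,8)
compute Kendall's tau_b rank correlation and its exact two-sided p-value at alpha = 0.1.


Step 1: Enumerate the 15 unordered pairs (i,j) with i<j and classify each by sign(x_j-x_i) * sign(y_j-y_i).
  (1,2):dx=-2,dy=+7->D; (1,3):dx=-5,dy=-3->C; (1,4):dx=-3,dy=-2->C; (1,5):dx=+2,dy=+5->C
  (1,6):dx=-1,dy=+2->D; (2,3):dx=-3,dy=-10->C; (2,4):dx=-1,dy=-9->C; (2,5):dx=+4,dy=-2->D
  (2,6):dx=+1,dy=-5->D; (3,4):dx=+2,dy=+1->C; (3,5):dx=+7,dy=+8->C; (3,6):dx=+4,dy=+5->C
  (4,5):dx=+5,dy=+7->C; (4,6):dx=+2,dy=+4->C; (5,6):dx=-3,dy=-3->C
Step 2: C = 11, D = 4, total pairs = 15.
Step 3: tau = (C - D)/(n(n-1)/2) = (11 - 4)/15 = 0.466667.
Step 4: Exact two-sided p-value (enumerate n! = 720 permutations of y under H0): p = 0.272222.
Step 5: alpha = 0.1. fail to reject H0.

tau_b = 0.4667 (C=11, D=4), p = 0.272222, fail to reject H0.


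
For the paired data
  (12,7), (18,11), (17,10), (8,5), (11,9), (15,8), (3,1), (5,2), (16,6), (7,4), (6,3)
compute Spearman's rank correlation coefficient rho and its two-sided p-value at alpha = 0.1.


Step 1: Rank x and y separately (midranks; no ties here).
rank(x): 12->7, 18->11, 17->10, 8->5, 11->6, 15->8, 3->1, 5->2, 16->9, 7->4, 6->3
rank(y): 7->7, 11->11, 10->10, 5->5, 9->9, 8->8, 1->1, 2->2, 6->6, 4->4, 3->3
Step 2: d_i = R_x(i) - R_y(i); compute d_i^2.
  (7-7)^2=0, (11-11)^2=0, (10-10)^2=0, (5-5)^2=0, (6-9)^2=9, (8-8)^2=0, (1-1)^2=0, (2-2)^2=0, (9-6)^2=9, (4-4)^2=0, (3-3)^2=0
sum(d^2) = 18.
Step 3: rho = 1 - 6*18 / (11*(11^2 - 1)) = 1 - 108/1320 = 0.918182.
Step 4: Under H0, t = rho * sqrt((n-2)/(1-rho^2)) = 6.9531 ~ t(9).
Step 5: Two-sided p-value from the t-distribution with 9 df = 0.000067.
Step 6: alpha = 0.1. reject H0.

rho = 0.9182, p = 0.000067, reject H0 at alpha = 0.1.


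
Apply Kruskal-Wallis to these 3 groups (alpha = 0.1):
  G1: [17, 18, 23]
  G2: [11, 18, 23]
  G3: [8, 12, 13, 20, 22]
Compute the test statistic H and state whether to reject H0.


Step 1: Combine all N = 11 observations and assign midranks.
sorted (value, group, rank): (8,G3,1), (11,G2,2), (12,G3,3), (13,G3,4), (17,G1,5), (18,G1,6.5), (18,G2,6.5), (20,G3,8), (22,G3,9), (23,G1,10.5), (23,G2,10.5)
Step 2: Sum ranks within each group.
R_1 = 22 (n_1 = 3)
R_2 = 19 (n_2 = 3)
R_3 = 25 (n_3 = 5)
Step 3: H = 12/(N(N+1)) * sum(R_i^2/n_i) - 3(N+1)
     = 12/(11*12) * (22^2/3 + 19^2/3 + 25^2/5) - 3*12
     = 0.090909 * 406.667 - 36
     = 0.969697.
Step 4: Ties present; correction factor C = 1 - 12/(11^3 - 11) = 0.990909. Corrected H = 0.969697 / 0.990909 = 0.978593.
Step 5: Under H0, H ~ chi^2(2); p-value = 0.613057.
Step 6: alpha = 0.1. fail to reject H0.

H = 0.9786, df = 2, p = 0.613057, fail to reject H0.


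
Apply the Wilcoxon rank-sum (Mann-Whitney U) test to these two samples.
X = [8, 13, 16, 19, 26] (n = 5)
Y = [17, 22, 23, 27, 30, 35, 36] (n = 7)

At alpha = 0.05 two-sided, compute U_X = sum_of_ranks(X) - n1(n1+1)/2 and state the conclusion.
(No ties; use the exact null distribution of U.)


Step 1: Combine and sort all 12 observations; assign midranks.
sorted (value, group): (8,X), (13,X), (16,X), (17,Y), (19,X), (22,Y), (23,Y), (26,X), (27,Y), (30,Y), (35,Y), (36,Y)
ranks: 8->1, 13->2, 16->3, 17->4, 19->5, 22->6, 23->7, 26->8, 27->9, 30->10, 35->11, 36->12
Step 2: Rank sum for X: R1 = 1 + 2 + 3 + 5 + 8 = 19.
Step 3: U_X = R1 - n1(n1+1)/2 = 19 - 5*6/2 = 19 - 15 = 4.
       U_Y = n1*n2 - U_X = 35 - 4 = 31.
Step 4: No ties, so the exact null distribution of U (based on enumerating the C(12,5) = 792 equally likely rank assignments) gives the two-sided p-value.
Step 5: p-value = 0.030303; compare to alpha = 0.05. reject H0.

U_X = 4, p = 0.030303, reject H0 at alpha = 0.05.


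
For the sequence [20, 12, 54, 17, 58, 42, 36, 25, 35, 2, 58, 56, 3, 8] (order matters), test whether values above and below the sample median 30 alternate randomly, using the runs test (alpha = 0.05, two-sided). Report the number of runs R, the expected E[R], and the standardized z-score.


Step 1: Compute median = 30; label A = above, B = below.
Labels in order: BBABAAABABAABB  (n_A = 7, n_B = 7)
Step 2: Count runs R = 9.
Step 3: Under H0 (random ordering), E[R] = 2*n_A*n_B/(n_A+n_B) + 1 = 2*7*7/14 + 1 = 8.0000.
        Var[R] = 2*n_A*n_B*(2*n_A*n_B - n_A - n_B) / ((n_A+n_B)^2 * (n_A+n_B-1)) = 8232/2548 = 3.2308.
        SD[R] = 1.7974.
Step 4: Continuity-corrected z = (R - 0.5 - E[R]) / SD[R] = (9 - 0.5 - 8.0000) / 1.7974 = 0.2782.
Step 5: Two-sided p-value via normal approximation = 2*(1 - Phi(|z|)) = 0.780879.
Step 6: alpha = 0.05. fail to reject H0.

R = 9, z = 0.2782, p = 0.780879, fail to reject H0.


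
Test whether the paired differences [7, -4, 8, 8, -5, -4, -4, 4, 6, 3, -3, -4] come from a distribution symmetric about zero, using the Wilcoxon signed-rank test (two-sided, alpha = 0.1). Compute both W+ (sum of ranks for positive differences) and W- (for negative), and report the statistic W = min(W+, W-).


Step 1: Drop any zero differences (none here) and take |d_i|.
|d| = [7, 4, 8, 8, 5, 4, 4, 4, 6, 3, 3, 4]
Step 2: Midrank |d_i| (ties get averaged ranks).
ranks: |7|->10, |4|->5, |8|->11.5, |8|->11.5, |5|->8, |4|->5, |4|->5, |4|->5, |6|->9, |3|->1.5, |3|->1.5, |4|->5
Step 3: Attach original signs; sum ranks with positive sign and with negative sign.
W+ = 10 + 11.5 + 11.5 + 5 + 9 + 1.5 = 48.5
W- = 5 + 8 + 5 + 5 + 1.5 + 5 = 29.5
(Check: W+ + W- = 78 should equal n(n+1)/2 = 78.)
Step 4: Test statistic W = min(W+, W-) = 29.5.
Step 5: Ties in |d|, so use the tie-corrected normal approximation.
        E[W] = n(n+1)/4 = 12*13/4 = 39.
        Tie groups: |d|=3 (t=2), |d|=4 (t=5), |d|=8 (t=2); sum(t^3 - t) = 132.
        Var[W] = n(n+1)(2n+1)/24 - sum(t^3-t)/48 = 3900/24 - 132/48 = 159.75.
        z = (W - E[W]) / sqrt(Var[W]) = (29.5 - 39) / 12.6392 = -0.7516.
        Two-sided p = 2*Phi(z) = 0.452275.
Step 6: alpha = 0.1. fail to reject H0.

W+ = 48.5, W- = 29.5, W = min = 29.5, p = 0.452275, fail to reject H0.


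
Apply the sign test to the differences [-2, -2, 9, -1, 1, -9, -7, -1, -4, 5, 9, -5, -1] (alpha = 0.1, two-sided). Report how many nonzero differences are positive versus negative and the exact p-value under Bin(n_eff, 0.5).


Step 1: Discard zero differences. Original n = 13; n_eff = number of nonzero differences = 13.
Nonzero differences (with sign): -2, -2, +9, -1, +1, -9, -7, -1, -4, +5, +9, -5, -1
Step 2: Count signs: positive = 4, negative = 9.
Step 3: Under H0: P(positive) = 0.5, so the number of positives S ~ Bin(13, 0.5).
Step 4: Two-sided exact p-value = sum of Bin(13,0.5) probabilities at or below the observed probability = 0.266846.
Step 5: alpha = 0.1. fail to reject H0.

n_eff = 13, pos = 4, neg = 9, p = 0.266846, fail to reject H0.


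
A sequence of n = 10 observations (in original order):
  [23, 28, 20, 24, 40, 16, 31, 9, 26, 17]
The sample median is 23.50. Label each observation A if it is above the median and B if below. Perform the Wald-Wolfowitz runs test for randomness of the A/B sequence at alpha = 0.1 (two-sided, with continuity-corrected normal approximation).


Step 1: Compute median = 23.50; label A = above, B = below.
Labels in order: BABAABABAB  (n_A = 5, n_B = 5)
Step 2: Count runs R = 9.
Step 3: Under H0 (random ordering), E[R] = 2*n_A*n_B/(n_A+n_B) + 1 = 2*5*5/10 + 1 = 6.0000.
        Var[R] = 2*n_A*n_B*(2*n_A*n_B - n_A - n_B) / ((n_A+n_B)^2 * (n_A+n_B-1)) = 2000/900 = 2.2222.
        SD[R] = 1.4907.
Step 4: Continuity-corrected z = (R - 0.5 - E[R]) / SD[R] = (9 - 0.5 - 6.0000) / 1.4907 = 1.6771.
Step 5: Two-sided p-value via normal approximation = 2*(1 - Phi(|z|)) = 0.093533.
Step 6: alpha = 0.1. reject H0.

R = 9, z = 1.6771, p = 0.093533, reject H0.


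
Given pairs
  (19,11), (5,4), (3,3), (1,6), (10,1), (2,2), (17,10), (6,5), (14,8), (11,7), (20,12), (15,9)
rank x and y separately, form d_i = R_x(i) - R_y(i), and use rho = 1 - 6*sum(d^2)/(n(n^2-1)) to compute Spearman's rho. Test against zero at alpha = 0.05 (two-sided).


Step 1: Rank x and y separately (midranks; no ties here).
rank(x): 19->11, 5->4, 3->3, 1->1, 10->6, 2->2, 17->10, 6->5, 14->8, 11->7, 20->12, 15->9
rank(y): 11->11, 4->4, 3->3, 6->6, 1->1, 2->2, 10->10, 5->5, 8->8, 7->7, 12->12, 9->9
Step 2: d_i = R_x(i) - R_y(i); compute d_i^2.
  (11-11)^2=0, (4-4)^2=0, (3-3)^2=0, (1-6)^2=25, (6-1)^2=25, (2-2)^2=0, (10-10)^2=0, (5-5)^2=0, (8-8)^2=0, (7-7)^2=0, (12-12)^2=0, (9-9)^2=0
sum(d^2) = 50.
Step 3: rho = 1 - 6*50 / (12*(12^2 - 1)) = 1 - 300/1716 = 0.825175.
Step 4: Under H0, t = rho * sqrt((n-2)/(1-rho^2)) = 4.6195 ~ t(10).
Step 5: Two-sided p-value from the t-distribution with 10 df = 0.000951.
Step 6: alpha = 0.05. reject H0.

rho = 0.8252, p = 0.000951, reject H0 at alpha = 0.05.


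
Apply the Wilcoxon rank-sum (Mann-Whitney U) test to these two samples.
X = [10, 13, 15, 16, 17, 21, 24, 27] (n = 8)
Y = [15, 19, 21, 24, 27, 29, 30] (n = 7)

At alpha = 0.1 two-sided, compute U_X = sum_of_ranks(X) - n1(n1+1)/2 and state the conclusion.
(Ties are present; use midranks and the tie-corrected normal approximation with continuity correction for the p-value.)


Step 1: Combine and sort all 15 observations; assign midranks.
sorted (value, group): (10,X), (13,X), (15,X), (15,Y), (16,X), (17,X), (19,Y), (21,X), (21,Y), (24,X), (24,Y), (27,X), (27,Y), (29,Y), (30,Y)
ranks: 10->1, 13->2, 15->3.5, 15->3.5, 16->5, 17->6, 19->7, 21->8.5, 21->8.5, 24->10.5, 24->10.5, 27->12.5, 27->12.5, 29->14, 30->15
Step 2: Rank sum for X: R1 = 1 + 2 + 3.5 + 5 + 6 + 8.5 + 10.5 + 12.5 = 49.
Step 3: U_X = R1 - n1(n1+1)/2 = 49 - 8*9/2 = 49 - 36 = 13.
       U_Y = n1*n2 - U_X = 56 - 13 = 43.
Step 4: Ties are present, so use the tie-corrected normal approximation (with continuity correction) for the p-value.
Step 5: p-value = 0.092167; compare to alpha = 0.1. reject H0.

U_X = 13, p = 0.092167, reject H0 at alpha = 0.1.


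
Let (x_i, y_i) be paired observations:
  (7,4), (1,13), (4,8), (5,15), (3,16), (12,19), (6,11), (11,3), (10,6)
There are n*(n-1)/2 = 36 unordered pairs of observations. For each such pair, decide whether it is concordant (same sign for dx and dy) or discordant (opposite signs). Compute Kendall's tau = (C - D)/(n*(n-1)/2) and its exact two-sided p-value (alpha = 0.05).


Step 1: Enumerate the 36 unordered pairs (i,j) with i<j and classify each by sign(x_j-x_i) * sign(y_j-y_i).
  (1,2):dx=-6,dy=+9->D; (1,3):dx=-3,dy=+4->D; (1,4):dx=-2,dy=+11->D; (1,5):dx=-4,dy=+12->D
  (1,6):dx=+5,dy=+15->C; (1,7):dx=-1,dy=+7->D; (1,8):dx=+4,dy=-1->D; (1,9):dx=+3,dy=+2->C
  (2,3):dx=+3,dy=-5->D; (2,4):dx=+4,dy=+2->C; (2,5):dx=+2,dy=+3->C; (2,6):dx=+11,dy=+6->C
  (2,7):dx=+5,dy=-2->D; (2,8):dx=+10,dy=-10->D; (2,9):dx=+9,dy=-7->D; (3,4):dx=+1,dy=+7->C
  (3,5):dx=-1,dy=+8->D; (3,6):dx=+8,dy=+11->C; (3,7):dx=+2,dy=+3->C; (3,8):dx=+7,dy=-5->D
  (3,9):dx=+6,dy=-2->D; (4,5):dx=-2,dy=+1->D; (4,6):dx=+7,dy=+4->C; (4,7):dx=+1,dy=-4->D
  (4,8):dx=+6,dy=-12->D; (4,9):dx=+5,dy=-9->D; (5,6):dx=+9,dy=+3->C; (5,7):dx=+3,dy=-5->D
  (5,8):dx=+8,dy=-13->D; (5,9):dx=+7,dy=-10->D; (6,7):dx=-6,dy=-8->C; (6,8):dx=-1,dy=-16->C
  (6,9):dx=-2,dy=-13->C; (7,8):dx=+5,dy=-8->D; (7,9):dx=+4,dy=-5->D; (8,9):dx=-1,dy=+3->D
Step 2: C = 13, D = 23, total pairs = 36.
Step 3: tau = (C - D)/(n(n-1)/2) = (13 - 23)/36 = -0.277778.
Step 4: Exact two-sided p-value (enumerate n! = 362880 permutations of y under H0): p = 0.358488.
Step 5: alpha = 0.05. fail to reject H0.

tau_b = -0.2778 (C=13, D=23), p = 0.358488, fail to reject H0.
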